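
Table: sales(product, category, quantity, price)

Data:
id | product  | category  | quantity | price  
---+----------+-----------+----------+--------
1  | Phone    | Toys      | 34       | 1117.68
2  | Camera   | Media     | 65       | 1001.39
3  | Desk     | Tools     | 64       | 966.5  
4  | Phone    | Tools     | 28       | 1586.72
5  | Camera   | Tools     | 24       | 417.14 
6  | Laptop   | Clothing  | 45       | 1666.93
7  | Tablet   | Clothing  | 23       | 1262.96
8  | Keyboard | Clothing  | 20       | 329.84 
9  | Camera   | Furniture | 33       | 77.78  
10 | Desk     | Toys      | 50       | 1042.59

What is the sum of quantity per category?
SELECT category, SUM(quantity) as result
FROM sales
GROUP BY category

Result:
  Clothing: 88
  Furniture: 33
  Media: 65
  Tools: 116
  Toys: 84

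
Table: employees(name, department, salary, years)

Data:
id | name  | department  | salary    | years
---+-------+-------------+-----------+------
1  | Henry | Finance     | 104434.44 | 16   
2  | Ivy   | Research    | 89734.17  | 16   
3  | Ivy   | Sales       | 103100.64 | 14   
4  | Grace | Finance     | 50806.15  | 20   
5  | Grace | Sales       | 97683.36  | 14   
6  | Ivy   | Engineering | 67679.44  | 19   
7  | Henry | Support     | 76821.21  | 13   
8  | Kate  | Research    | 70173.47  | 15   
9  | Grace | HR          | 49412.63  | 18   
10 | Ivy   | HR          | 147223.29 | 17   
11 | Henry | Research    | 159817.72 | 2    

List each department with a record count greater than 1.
SELECT department, COUNT(*) as cnt
FROM employees
GROUP BY department
HAVING COUNT(*) > 1

Result:
  Finance: 2
  HR: 2
  Research: 3
  Sales: 2

Note: HAVING filters groups after aggregation, WHERE filters rows before.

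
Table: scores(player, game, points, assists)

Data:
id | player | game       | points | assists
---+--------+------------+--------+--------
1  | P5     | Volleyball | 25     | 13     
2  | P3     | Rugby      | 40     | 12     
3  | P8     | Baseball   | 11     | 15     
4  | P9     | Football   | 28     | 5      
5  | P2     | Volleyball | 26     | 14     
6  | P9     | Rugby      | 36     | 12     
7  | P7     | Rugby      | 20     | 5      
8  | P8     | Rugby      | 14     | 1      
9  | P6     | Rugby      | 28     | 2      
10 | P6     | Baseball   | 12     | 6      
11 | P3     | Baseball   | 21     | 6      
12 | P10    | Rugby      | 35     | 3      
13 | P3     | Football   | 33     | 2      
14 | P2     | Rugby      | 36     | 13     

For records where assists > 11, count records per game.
SELECT game, COUNT(*)
FROM scores
WHERE assists > 11
GROUP BY game

Note: WHERE filters rows before grouping.

Result:
  Baseball: 1
  Rugby: 3
  Volleyball: 2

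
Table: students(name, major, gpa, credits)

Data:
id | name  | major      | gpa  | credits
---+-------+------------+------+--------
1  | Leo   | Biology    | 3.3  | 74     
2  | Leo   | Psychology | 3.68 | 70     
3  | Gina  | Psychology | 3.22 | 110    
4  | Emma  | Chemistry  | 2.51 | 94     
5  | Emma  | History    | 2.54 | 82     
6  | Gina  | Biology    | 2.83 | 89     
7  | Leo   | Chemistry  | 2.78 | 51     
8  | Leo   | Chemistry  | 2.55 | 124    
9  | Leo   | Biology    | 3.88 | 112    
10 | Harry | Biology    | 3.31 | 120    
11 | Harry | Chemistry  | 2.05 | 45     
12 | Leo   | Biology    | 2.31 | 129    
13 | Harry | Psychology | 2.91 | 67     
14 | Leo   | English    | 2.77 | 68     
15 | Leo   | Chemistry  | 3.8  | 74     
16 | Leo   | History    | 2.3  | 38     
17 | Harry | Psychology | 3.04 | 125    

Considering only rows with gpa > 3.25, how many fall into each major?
SELECT major, COUNT(*)
FROM students
WHERE gpa > 3.25
GROUP BY major

Note: WHERE filters rows before grouping.

Result:
  Biology: 3
  Chemistry: 1
  Psychology: 1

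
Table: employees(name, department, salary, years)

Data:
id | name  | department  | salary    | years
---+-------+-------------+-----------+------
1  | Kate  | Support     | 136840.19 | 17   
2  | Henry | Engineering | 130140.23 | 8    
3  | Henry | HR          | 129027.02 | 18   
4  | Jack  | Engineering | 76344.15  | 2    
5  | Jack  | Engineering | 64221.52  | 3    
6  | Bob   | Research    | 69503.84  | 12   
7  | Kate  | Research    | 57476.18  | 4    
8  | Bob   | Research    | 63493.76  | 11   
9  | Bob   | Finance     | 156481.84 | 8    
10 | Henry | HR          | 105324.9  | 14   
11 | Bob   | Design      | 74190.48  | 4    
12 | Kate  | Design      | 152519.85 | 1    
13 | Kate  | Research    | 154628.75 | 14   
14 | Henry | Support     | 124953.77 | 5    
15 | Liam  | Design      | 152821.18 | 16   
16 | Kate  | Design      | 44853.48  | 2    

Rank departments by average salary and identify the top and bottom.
SELECT department, AVG(salary)
FROM employees
GROUP BY department
ORDER BY AVG(salary)

All groups:
  Research: 86275.63
  Engineering: 90235.30
  Design: 106096.25
  HR: 117175.96
  Support: 130896.98
  Finance: 156481.84

Highest: Finance (156481.84)
Lowest: Research (86275.63)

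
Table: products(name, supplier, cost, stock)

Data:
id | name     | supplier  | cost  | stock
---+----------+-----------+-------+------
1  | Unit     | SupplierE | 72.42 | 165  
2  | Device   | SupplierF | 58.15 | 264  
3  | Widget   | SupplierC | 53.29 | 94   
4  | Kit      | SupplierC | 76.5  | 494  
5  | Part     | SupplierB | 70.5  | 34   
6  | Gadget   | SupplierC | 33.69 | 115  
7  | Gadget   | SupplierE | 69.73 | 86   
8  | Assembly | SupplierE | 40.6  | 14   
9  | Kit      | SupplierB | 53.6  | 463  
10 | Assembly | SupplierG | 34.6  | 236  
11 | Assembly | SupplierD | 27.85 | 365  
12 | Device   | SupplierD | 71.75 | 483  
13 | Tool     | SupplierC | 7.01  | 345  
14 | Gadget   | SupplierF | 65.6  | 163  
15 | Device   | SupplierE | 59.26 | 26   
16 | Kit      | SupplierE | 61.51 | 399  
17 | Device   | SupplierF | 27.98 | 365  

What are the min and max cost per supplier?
SELECT supplier, MIN(cost), MAX(cost)
FROM products
GROUP BY supplier

Result:
  SupplierB: min=53.60, max=70.50
  SupplierC: min=7.01, max=76.50
  SupplierD: min=27.85, max=71.75
  SupplierE: min=40.60, max=72.42
  SupplierF: min=27.98, max=65.60
  SupplierG: min=34.60, max=34.60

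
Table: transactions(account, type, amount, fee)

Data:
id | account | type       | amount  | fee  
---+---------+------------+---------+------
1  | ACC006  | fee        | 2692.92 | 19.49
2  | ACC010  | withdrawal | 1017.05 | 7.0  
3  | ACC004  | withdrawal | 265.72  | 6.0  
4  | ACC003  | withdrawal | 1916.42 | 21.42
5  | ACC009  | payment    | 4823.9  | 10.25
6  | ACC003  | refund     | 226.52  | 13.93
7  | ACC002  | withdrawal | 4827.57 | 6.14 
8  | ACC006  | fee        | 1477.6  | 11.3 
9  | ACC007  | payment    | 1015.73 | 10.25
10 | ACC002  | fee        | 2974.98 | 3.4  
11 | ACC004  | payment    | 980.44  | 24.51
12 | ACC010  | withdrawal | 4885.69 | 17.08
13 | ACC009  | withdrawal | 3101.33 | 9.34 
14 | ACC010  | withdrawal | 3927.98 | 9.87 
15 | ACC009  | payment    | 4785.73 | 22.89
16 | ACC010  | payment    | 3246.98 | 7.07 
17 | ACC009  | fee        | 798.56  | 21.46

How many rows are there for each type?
SELECT type, COUNT(*) as count
FROM transactions
GROUP BY type

Result:
  fee: 4
  payment: 5
  refund: 1
  withdrawal: 7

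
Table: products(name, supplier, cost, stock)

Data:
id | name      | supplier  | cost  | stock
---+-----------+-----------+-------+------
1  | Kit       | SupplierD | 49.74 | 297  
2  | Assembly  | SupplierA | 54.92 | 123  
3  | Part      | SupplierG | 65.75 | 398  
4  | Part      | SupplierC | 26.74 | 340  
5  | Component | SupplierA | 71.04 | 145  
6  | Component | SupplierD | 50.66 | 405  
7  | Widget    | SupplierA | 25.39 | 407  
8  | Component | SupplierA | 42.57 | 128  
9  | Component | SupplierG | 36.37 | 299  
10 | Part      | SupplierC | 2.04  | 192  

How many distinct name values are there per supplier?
SELECT supplier, COUNT(DISTINCT name)
FROM products
GROUP BY supplier

Result:
  SupplierA: 3 distinct
  SupplierC: 1 distinct
  SupplierD: 2 distinct
  SupplierG: 2 distinct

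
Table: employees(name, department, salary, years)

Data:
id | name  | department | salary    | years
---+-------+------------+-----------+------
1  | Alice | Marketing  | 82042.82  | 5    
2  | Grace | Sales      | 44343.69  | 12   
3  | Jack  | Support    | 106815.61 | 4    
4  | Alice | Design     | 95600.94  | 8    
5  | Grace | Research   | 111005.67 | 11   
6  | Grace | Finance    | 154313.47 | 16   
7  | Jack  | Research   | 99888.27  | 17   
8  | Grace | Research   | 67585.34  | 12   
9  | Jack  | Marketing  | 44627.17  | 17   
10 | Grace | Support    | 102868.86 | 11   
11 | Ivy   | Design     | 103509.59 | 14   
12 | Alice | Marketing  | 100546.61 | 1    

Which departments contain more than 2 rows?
SELECT department, COUNT(*) as cnt
FROM employees
GROUP BY department
HAVING COUNT(*) > 2

Result:
  Marketing: 3
  Research: 3

Note: HAVING filters groups after aggregation, WHERE filters rows before.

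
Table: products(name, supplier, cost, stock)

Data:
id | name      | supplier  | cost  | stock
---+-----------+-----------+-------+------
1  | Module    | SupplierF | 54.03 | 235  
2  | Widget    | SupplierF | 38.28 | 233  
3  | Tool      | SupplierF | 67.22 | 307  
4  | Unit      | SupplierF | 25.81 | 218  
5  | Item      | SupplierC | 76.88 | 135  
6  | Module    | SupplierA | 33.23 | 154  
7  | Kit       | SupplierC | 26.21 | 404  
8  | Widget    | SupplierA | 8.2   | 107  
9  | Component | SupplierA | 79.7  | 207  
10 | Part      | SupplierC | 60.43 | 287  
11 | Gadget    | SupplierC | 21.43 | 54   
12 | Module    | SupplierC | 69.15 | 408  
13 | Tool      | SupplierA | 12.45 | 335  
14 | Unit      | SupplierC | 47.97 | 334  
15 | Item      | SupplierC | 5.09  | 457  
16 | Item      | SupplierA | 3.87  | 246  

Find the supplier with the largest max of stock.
SELECT supplier, MAX(stock) as val
FROM products
GROUP BY supplier
ORDER BY val DESC
LIMIT 1

Result: SupplierC with max(stock) = 457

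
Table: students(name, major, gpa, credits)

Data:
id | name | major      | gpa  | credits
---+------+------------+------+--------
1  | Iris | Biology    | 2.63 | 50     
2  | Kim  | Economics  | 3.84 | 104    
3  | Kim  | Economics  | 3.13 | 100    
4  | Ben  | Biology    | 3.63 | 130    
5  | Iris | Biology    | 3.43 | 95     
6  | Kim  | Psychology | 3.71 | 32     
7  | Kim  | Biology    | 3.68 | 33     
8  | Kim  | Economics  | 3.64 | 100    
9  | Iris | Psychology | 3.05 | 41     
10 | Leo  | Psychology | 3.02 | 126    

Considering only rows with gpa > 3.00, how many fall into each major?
SELECT major, COUNT(*)
FROM students
WHERE gpa > 3.00
GROUP BY major

Note: WHERE filters rows before grouping.

Result:
  Biology: 3
  Economics: 3
  Psychology: 3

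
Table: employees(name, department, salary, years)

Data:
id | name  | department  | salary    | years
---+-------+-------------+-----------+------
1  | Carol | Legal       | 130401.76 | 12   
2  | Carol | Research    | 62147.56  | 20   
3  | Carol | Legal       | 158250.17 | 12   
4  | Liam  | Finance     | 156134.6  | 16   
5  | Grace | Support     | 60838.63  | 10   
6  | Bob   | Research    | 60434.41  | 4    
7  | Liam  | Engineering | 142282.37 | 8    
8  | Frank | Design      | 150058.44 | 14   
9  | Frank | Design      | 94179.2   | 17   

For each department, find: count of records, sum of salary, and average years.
SELECT department,
       COUNT(*) as cnt,
       SUM(salary) as total_salary,
       AVG(years) as avg_years
FROM employees
GROUP BY department

Result:
  Design: 2 records, 244237.64 total salary, 15.50 avg years
  Engineering: 1 records, 142282.37 total salary, 8.00 avg years
  Finance: 1 records, 156134.60 total salary, 16.00 avg years
  Legal: 2 records, 288651.93 total salary, 12.00 avg years
  Research: 2 records, 122581.97 total salary, 12.00 avg years
  Support: 1 records, 60838.63 total salary, 10.00 avg years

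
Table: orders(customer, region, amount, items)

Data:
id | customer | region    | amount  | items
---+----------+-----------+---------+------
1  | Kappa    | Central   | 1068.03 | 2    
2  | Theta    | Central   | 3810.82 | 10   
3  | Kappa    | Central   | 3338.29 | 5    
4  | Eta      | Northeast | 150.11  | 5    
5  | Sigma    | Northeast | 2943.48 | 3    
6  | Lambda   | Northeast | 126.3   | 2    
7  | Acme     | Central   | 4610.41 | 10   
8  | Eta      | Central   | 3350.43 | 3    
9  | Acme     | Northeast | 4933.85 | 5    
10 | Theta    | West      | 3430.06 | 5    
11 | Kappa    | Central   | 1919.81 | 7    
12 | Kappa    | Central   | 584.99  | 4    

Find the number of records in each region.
SELECT region, COUNT(*) as count
FROM orders
GROUP BY region

Result:
  Central: 7
  Northeast: 4
  West: 1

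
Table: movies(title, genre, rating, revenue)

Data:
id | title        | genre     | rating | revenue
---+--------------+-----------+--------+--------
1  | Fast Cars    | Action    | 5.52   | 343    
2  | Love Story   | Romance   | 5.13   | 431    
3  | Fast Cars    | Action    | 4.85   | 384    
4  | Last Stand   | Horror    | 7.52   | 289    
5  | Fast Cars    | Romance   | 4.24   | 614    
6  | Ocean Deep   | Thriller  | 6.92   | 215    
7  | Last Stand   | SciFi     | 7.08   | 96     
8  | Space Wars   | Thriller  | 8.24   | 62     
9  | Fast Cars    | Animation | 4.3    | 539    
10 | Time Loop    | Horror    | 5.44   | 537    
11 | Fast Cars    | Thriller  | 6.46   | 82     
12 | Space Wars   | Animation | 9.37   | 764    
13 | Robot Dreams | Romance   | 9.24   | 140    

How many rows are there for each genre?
SELECT genre, COUNT(*) as count
FROM movies
GROUP BY genre

Result:
  Action: 2
  Animation: 2
  Horror: 2
  Romance: 3
  SciFi: 1
  Thriller: 3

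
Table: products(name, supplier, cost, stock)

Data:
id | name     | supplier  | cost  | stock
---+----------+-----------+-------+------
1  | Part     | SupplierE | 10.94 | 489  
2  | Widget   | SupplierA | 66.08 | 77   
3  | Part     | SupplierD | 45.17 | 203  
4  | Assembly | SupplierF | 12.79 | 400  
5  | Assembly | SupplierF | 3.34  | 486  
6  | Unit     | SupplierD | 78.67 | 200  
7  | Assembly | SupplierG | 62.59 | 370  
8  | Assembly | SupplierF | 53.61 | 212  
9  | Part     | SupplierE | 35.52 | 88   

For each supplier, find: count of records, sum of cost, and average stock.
SELECT supplier,
       COUNT(*) as cnt,
       SUM(cost) as total_cost,
       AVG(stock) as avg_stock
FROM products
GROUP BY supplier

Result:
  SupplierA: 1 records, 66.08 total cost, 77.00 avg stock
  SupplierD: 2 records, 123.84 total cost, 201.50 avg stock
  SupplierE: 2 records, 46.46 total cost, 288.50 avg stock
  SupplierF: 3 records, 69.74 total cost, 366.00 avg stock
  SupplierG: 1 records, 62.59 total cost, 370.00 avg stock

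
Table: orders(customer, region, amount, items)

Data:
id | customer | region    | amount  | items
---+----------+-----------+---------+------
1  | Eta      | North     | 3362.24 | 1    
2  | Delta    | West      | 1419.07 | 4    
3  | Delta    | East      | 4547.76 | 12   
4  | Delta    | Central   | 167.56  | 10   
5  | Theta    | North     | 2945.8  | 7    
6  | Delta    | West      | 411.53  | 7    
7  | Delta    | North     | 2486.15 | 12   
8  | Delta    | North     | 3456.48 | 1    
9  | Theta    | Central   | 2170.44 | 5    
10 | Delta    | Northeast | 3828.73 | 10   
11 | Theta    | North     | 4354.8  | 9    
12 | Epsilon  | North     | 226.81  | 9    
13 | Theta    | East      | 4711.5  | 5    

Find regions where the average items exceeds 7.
SELECT region, AVG(items)
FROM orders
GROUP BY region
HAVING AVG(items) > 7

Result:
  Central: avg=7.50
  East: avg=8.50
  Northeast: avg=10.00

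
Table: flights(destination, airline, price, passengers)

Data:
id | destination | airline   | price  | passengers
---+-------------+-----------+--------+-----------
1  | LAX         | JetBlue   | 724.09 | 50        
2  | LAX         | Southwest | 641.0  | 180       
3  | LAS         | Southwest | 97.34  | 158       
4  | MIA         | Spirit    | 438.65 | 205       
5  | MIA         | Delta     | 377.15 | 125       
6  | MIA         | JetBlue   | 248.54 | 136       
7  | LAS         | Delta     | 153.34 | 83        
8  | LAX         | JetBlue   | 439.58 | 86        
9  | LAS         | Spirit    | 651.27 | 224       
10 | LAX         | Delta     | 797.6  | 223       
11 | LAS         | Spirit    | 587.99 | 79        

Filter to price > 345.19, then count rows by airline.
SELECT airline, COUNT(*)
FROM flights
WHERE price > 345.19
GROUP BY airline

Note: WHERE filters rows before grouping.

Result:
  Delta: 2
  JetBlue: 2
  Southwest: 1
  Spirit: 3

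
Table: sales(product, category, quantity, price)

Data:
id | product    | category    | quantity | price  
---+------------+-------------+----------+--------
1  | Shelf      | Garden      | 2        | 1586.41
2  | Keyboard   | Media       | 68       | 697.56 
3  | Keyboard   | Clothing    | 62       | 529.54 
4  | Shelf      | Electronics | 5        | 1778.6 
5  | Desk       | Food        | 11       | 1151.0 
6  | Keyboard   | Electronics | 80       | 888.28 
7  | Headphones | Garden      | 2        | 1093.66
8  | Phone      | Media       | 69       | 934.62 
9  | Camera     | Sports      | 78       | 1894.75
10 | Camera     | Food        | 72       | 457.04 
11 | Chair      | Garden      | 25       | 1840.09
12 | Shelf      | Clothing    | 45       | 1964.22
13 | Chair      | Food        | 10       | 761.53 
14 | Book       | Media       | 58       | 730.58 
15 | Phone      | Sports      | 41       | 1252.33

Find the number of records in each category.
SELECT category, COUNT(*) as count
FROM sales
GROUP BY category

Result:
  Clothing: 2
  Electronics: 2
  Food: 3
  Garden: 3
  Media: 3
  Sports: 2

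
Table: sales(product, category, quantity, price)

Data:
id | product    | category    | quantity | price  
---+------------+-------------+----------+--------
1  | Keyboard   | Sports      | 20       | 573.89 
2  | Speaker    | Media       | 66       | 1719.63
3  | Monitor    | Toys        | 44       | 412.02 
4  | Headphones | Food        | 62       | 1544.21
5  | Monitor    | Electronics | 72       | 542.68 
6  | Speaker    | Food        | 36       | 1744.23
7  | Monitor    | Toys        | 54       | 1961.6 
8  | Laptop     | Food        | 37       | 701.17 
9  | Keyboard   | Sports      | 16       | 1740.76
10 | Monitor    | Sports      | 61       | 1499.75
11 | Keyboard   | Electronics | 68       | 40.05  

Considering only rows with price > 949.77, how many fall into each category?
SELECT category, COUNT(*)
FROM sales
WHERE price > 949.77
GROUP BY category

Note: WHERE filters rows before grouping.

Result:
  Food: 2
  Media: 1
  Sports: 2
  Toys: 1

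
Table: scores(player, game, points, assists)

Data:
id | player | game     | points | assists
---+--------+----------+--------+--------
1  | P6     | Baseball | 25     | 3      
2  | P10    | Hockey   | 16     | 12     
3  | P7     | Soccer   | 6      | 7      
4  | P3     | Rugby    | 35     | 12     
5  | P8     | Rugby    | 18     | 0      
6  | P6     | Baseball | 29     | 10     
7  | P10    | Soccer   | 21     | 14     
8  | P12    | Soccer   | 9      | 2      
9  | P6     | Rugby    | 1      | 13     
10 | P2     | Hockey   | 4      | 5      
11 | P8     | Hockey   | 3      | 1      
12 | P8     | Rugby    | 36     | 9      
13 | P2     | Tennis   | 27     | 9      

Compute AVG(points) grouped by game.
SELECT game, AVG(points) as result
FROM scores
GROUP BY game

Result:
  Baseball: 27.00
  Hockey: 7.67
  Rugby: 22.50
  Soccer: 12.00
  Tennis: 27.00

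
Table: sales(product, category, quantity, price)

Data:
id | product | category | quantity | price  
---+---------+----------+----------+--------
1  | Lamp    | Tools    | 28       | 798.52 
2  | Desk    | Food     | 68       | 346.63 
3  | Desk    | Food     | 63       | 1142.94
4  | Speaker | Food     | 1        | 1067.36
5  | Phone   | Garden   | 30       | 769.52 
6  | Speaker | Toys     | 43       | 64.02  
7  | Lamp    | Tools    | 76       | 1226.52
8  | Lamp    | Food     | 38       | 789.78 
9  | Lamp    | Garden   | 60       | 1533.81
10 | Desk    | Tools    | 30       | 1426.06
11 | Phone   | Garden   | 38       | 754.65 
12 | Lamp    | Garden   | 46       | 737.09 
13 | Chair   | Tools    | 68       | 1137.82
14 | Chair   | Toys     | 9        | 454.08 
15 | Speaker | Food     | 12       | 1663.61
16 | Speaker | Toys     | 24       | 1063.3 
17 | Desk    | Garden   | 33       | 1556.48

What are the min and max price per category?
SELECT category, MIN(price), MAX(price)
FROM sales
GROUP BY category

Result:
  Food: min=346.63, max=1663.61
  Garden: min=737.09, max=1556.48
  Tools: min=798.52, max=1426.06
  Toys: min=64.02, max=1063.30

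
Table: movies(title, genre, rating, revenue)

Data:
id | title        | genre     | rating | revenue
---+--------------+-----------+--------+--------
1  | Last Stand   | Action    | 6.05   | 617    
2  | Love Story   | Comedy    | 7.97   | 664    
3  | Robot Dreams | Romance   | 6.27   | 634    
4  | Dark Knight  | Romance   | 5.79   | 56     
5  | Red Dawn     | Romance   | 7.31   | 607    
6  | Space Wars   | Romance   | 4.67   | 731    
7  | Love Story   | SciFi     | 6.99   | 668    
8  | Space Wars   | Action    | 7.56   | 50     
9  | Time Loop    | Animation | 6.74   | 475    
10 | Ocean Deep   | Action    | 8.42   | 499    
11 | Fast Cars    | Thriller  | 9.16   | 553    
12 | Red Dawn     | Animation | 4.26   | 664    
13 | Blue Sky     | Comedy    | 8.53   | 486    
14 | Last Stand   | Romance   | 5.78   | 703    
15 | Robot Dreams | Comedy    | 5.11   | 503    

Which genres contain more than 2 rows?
SELECT genre, COUNT(*) as cnt
FROM movies
GROUP BY genre
HAVING COUNT(*) > 2

Result:
  Action: 3
  Comedy: 3
  Romance: 5

Note: HAVING filters groups after aggregation, WHERE filters rows before.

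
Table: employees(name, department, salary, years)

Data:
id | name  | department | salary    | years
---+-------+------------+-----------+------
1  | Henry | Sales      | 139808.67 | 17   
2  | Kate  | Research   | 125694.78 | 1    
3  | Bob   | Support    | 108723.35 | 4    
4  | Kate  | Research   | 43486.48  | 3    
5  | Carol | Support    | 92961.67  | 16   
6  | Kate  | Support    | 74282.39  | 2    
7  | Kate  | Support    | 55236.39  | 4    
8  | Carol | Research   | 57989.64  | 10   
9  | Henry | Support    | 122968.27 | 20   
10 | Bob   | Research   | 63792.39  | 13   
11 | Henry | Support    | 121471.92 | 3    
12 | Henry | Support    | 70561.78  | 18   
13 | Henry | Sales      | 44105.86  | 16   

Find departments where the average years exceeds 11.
SELECT department, AVG(years)
FROM employees
GROUP BY department
HAVING AVG(years) > 11

Result:
  Sales: avg=16.50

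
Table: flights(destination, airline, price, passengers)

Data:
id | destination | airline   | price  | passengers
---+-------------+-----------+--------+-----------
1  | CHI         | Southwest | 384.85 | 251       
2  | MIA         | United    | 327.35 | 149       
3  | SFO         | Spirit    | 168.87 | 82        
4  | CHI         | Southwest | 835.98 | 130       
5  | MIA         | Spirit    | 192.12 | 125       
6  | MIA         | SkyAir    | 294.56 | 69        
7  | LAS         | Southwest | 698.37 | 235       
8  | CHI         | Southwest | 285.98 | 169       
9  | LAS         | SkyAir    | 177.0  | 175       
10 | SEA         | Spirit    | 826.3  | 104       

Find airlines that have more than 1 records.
SELECT airline, COUNT(*) as cnt
FROM flights
GROUP BY airline
HAVING COUNT(*) > 1

Result:
  SkyAir: 2
  Southwest: 4
  Spirit: 3

Note: HAVING filters groups after aggregation, WHERE filters rows before.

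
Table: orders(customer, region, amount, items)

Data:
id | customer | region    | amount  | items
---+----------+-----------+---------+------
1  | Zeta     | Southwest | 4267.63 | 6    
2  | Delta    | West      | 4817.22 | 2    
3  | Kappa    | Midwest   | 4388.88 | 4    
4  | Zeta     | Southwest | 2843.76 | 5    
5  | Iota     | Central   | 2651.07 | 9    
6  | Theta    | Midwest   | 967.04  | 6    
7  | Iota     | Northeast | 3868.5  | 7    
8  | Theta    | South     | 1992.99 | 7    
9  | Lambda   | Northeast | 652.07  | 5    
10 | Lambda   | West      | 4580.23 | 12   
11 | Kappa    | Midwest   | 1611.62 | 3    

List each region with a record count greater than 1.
SELECT region, COUNT(*) as cnt
FROM orders
GROUP BY region
HAVING COUNT(*) > 1

Result:
  Midwest: 3
  Northeast: 2
  Southwest: 2
  West: 2

Note: HAVING filters groups after aggregation, WHERE filters rows before.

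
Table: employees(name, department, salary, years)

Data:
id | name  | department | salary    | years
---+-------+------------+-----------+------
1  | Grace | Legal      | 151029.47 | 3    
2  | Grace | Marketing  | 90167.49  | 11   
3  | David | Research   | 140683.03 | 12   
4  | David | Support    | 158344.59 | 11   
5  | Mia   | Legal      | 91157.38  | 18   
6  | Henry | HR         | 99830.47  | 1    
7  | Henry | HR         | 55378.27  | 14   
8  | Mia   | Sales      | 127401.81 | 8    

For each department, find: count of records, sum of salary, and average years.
SELECT department,
       COUNT(*) as cnt,
       SUM(salary) as total_salary,
       AVG(years) as avg_years
FROM employees
GROUP BY department

Result:
  HR: 2 records, 155208.74 total salary, 7.50 avg years
  Legal: 2 records, 242186.85 total salary, 10.50 avg years
  Marketing: 1 records, 90167.49 total salary, 11.00 avg years
  Research: 1 records, 140683.03 total salary, 12.00 avg years
  Sales: 1 records, 127401.81 total salary, 8.00 avg years
  Support: 1 records, 158344.59 total salary, 11.00 avg years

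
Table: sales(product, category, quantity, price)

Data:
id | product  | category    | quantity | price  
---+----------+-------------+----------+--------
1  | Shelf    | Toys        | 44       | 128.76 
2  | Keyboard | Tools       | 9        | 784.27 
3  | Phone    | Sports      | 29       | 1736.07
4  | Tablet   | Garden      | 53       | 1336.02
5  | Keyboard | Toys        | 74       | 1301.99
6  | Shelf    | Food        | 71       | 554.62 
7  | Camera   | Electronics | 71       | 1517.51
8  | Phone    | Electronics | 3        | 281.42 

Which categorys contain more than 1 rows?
SELECT category, COUNT(*) as cnt
FROM sales
GROUP BY category
HAVING COUNT(*) > 1

Result:
  Electronics: 2
  Toys: 2

Note: HAVING filters groups after aggregation, WHERE filters rows before.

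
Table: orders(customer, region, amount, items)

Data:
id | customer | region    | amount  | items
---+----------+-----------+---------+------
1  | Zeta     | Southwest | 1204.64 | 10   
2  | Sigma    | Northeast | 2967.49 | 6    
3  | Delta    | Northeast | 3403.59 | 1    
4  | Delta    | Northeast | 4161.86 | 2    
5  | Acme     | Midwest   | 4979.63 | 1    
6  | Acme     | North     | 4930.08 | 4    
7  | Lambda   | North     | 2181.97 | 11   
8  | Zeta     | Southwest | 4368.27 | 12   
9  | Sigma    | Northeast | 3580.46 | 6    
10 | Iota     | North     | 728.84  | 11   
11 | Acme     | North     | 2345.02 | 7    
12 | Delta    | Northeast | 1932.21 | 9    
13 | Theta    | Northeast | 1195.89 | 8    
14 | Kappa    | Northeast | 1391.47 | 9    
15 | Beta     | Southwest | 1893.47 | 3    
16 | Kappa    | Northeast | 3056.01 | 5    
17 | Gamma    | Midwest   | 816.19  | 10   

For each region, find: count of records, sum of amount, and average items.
SELECT region,
       COUNT(*) as cnt,
       SUM(amount) as total_amount,
       AVG(items) as avg_items
FROM orders
GROUP BY region

Result:
  Midwest: 2 records, 5795.82 total amount, 5.50 avg items
  North: 4 records, 10185.91 total amount, 8.25 avg items
  Northeast: 8 records, 21688.98 total amount, 5.75 avg items
  Southwest: 3 records, 7466.38 total amount, 8.33 avg items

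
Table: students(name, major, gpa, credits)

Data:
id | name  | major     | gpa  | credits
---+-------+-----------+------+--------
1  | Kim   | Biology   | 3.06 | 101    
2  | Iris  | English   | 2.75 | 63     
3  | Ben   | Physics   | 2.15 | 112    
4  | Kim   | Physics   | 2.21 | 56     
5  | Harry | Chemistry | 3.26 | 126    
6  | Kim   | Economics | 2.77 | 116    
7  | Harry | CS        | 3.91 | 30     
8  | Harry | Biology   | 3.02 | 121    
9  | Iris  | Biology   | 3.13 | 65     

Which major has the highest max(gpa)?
SELECT major, MAX(gpa) as val
FROM students
GROUP BY major
ORDER BY val DESC
LIMIT 1

Result: CS with max(gpa) = 3.91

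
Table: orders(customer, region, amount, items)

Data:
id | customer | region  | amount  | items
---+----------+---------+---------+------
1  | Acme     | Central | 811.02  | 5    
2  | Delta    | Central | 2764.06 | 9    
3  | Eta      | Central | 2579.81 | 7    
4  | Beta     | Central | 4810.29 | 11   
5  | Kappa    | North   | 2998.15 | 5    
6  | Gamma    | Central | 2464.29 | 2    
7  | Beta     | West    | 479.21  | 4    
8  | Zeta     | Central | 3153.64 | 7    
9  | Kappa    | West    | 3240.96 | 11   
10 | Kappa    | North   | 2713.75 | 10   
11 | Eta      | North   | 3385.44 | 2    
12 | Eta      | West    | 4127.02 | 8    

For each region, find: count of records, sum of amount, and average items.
SELECT region,
       COUNT(*) as cnt,
       SUM(amount) as total_amount,
       AVG(items) as avg_items
FROM orders
GROUP BY region

Result:
  Central: 6 records, 16583.11 total amount, 6.83 avg items
  North: 3 records, 9097.34 total amount, 5.67 avg items
  West: 3 records, 7847.19 total amount, 7.67 avg items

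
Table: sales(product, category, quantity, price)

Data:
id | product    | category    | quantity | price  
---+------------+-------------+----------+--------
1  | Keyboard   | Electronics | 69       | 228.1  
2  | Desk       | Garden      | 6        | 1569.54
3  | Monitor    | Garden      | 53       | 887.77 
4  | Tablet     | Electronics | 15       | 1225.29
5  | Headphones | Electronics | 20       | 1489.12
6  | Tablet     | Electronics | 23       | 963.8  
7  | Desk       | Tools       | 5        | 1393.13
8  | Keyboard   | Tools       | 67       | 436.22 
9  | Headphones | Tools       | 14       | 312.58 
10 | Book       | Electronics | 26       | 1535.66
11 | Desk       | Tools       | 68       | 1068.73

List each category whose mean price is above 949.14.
SELECT category, AVG(price)
FROM sales
GROUP BY category
HAVING AVG(price) > 949.14

Result:
  Electronics: avg=1088.39
  Garden: avg=1228.66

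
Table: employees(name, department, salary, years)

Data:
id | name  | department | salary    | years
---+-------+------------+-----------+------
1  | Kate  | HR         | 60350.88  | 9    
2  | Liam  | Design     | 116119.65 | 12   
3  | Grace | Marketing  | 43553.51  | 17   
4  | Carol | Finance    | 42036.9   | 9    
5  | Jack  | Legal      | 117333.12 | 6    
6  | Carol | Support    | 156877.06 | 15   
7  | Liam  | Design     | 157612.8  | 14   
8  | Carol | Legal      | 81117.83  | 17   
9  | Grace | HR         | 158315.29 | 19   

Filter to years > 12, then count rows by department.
SELECT department, COUNT(*)
FROM employees
WHERE years > 12
GROUP BY department

Note: WHERE filters rows before grouping.

Result:
  Design: 1
  HR: 1
  Legal: 1
  Marketing: 1
  Support: 1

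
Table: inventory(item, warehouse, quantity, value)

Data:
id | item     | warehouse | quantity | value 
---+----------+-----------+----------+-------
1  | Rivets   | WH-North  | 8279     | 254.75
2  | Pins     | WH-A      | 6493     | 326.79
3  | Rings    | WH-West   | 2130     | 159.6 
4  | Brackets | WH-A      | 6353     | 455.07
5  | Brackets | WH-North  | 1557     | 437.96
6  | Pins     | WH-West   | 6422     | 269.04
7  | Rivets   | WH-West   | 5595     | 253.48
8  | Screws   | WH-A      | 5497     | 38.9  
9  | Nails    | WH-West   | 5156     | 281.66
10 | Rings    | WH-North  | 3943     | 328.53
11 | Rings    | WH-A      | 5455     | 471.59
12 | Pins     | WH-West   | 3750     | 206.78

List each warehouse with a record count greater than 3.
SELECT warehouse, COUNT(*) as cnt
FROM inventory
GROUP BY warehouse
HAVING COUNT(*) > 3

Result:
  WH-A: 4
  WH-West: 5

Note: HAVING filters groups after aggregation, WHERE filters rows before.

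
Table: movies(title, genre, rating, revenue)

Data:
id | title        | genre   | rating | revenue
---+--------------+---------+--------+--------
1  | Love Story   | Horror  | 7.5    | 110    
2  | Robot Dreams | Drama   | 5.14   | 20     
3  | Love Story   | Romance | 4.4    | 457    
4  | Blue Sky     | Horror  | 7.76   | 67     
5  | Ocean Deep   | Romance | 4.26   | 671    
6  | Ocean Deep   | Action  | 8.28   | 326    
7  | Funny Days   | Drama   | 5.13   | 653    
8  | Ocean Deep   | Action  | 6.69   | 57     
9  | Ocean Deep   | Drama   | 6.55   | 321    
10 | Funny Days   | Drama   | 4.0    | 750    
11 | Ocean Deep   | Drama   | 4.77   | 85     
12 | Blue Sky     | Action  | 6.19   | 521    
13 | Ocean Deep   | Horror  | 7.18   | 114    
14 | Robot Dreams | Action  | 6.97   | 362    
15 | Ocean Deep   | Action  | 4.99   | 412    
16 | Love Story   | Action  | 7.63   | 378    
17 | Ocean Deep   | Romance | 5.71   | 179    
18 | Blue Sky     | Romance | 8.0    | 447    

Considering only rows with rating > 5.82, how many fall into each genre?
SELECT genre, COUNT(*)
FROM movies
WHERE rating > 5.82
GROUP BY genre

Note: WHERE filters rows before grouping.

Result:
  Action: 5
  Drama: 1
  Horror: 3
  Romance: 1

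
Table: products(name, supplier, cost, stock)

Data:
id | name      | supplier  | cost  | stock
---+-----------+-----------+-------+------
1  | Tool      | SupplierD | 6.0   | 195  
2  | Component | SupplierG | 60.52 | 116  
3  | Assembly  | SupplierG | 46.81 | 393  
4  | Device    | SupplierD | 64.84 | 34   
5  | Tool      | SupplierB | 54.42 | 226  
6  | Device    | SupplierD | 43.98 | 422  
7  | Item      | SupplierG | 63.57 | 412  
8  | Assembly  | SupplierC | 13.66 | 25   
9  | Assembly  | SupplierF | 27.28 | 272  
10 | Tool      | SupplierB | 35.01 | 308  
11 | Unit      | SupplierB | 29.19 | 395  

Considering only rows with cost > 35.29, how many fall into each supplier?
SELECT supplier, COUNT(*)
FROM products
WHERE cost > 35.29
GROUP BY supplier

Note: WHERE filters rows before grouping.

Result:
  SupplierB: 1
  SupplierD: 2
  SupplierG: 3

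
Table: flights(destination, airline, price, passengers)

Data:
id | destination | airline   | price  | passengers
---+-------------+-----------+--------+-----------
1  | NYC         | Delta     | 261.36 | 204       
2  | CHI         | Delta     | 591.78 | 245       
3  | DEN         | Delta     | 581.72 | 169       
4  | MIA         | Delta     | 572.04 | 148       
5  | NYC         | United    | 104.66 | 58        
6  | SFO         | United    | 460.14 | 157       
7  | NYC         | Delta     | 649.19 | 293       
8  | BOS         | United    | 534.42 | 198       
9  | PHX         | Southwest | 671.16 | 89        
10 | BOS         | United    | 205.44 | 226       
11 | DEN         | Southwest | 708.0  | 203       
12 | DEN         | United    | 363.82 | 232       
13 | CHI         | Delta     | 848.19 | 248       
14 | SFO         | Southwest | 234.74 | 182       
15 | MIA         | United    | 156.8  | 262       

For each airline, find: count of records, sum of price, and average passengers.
SELECT airline,
       COUNT(*) as cnt,
       SUM(price) as total_price,
       AVG(passengers) as avg_passengers
FROM flights
GROUP BY airline

Result:
  Delta: 6 records, 3504.28 total price, 217.83 avg passengers
  Southwest: 3 records, 1613.90 total price, 158.00 avg passengers
  United: 6 records, 1825.28 total price, 188.83 avg passengers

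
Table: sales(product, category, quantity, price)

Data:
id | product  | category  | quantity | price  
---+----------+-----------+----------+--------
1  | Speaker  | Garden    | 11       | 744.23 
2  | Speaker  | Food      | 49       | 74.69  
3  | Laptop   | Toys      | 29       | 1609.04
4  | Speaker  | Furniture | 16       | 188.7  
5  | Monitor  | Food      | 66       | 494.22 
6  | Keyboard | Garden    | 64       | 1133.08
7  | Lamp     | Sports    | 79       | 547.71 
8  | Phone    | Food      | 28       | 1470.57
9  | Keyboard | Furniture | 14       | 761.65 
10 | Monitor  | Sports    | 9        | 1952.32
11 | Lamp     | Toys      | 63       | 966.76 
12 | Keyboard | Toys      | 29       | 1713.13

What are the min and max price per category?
SELECT category, MIN(price), MAX(price)
FROM sales
GROUP BY category

Result:
  Food: min=74.69, max=1470.57
  Furniture: min=188.70, max=761.65
  Garden: min=744.23, max=1133.08
  Sports: min=547.71, max=1952.32
  Toys: min=966.76, max=1713.13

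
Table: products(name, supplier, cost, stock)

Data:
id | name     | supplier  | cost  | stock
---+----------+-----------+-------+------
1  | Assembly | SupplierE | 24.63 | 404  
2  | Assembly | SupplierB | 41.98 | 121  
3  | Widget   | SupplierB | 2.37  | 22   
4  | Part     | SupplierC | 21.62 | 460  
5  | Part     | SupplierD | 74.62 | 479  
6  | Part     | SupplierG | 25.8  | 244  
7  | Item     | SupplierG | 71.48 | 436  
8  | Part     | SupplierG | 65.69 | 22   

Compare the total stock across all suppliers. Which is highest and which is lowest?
SELECT supplier, SUM(stock)
FROM products
GROUP BY supplier
ORDER BY SUM(stock)

All groups:
  SupplierB: 143
  SupplierE: 404
  SupplierC: 460
  SupplierD: 479
  SupplierG: 702

Highest: SupplierG (702)
Lowest: SupplierB (143)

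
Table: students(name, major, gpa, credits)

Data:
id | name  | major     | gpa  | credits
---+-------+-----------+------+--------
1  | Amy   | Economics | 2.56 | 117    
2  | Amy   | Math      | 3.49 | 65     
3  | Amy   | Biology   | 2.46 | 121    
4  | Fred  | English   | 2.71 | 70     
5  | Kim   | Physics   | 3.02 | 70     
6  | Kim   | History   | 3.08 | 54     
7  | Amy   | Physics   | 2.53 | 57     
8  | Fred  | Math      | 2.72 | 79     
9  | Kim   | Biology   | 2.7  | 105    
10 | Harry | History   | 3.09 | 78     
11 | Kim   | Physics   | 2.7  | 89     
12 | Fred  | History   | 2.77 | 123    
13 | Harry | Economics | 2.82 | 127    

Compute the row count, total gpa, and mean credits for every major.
SELECT major,
       COUNT(*) as cnt,
       SUM(gpa) as total_gpa,
       AVG(credits) as avg_credits
FROM students
GROUP BY major

Result:
  Biology: 2 records, 5.16 total gpa, 113.00 avg credits
  Economics: 2 records, 5.38 total gpa, 122.00 avg credits
  English: 1 records, 2.71 total gpa, 70.00 avg credits
  History: 3 records, 8.94 total gpa, 85.00 avg credits
  Math: 2 records, 6.21 total gpa, 72.00 avg credits
  Physics: 3 records, 8.25 total gpa, 72.00 avg credits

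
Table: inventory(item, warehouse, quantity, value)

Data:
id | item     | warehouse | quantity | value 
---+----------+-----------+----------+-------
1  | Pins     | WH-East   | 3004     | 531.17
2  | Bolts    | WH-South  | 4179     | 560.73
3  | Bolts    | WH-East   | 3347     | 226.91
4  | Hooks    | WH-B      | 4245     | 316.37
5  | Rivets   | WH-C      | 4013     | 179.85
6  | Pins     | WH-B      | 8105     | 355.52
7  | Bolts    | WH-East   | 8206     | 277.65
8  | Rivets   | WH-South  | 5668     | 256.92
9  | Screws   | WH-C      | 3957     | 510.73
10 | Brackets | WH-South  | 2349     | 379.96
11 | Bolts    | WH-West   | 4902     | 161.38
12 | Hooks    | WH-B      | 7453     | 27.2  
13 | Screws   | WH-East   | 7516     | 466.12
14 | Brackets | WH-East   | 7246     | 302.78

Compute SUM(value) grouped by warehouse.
SELECT warehouse, SUM(value) as result
FROM inventory
GROUP BY warehouse

Result:
  WH-B: 699.09
  WH-C: 690.58
  WH-East: 1804.63
  WH-South: 1197.61
  WH-West: 161.38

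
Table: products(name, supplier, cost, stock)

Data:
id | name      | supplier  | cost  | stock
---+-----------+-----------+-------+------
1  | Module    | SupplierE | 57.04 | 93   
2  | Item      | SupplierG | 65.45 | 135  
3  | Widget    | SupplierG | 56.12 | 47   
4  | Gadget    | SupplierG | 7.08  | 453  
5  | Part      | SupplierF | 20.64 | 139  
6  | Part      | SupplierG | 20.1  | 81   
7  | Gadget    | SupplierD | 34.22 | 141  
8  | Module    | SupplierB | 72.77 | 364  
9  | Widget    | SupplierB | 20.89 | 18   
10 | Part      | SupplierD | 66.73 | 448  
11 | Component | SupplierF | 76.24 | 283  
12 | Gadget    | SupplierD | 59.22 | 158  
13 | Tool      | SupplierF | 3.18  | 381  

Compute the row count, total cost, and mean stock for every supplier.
SELECT supplier,
       COUNT(*) as cnt,
       SUM(cost) as total_cost,
       AVG(stock) as avg_stock
FROM products
GROUP BY supplier

Result:
  SupplierB: 2 records, 93.66 total cost, 191.00 avg stock
  SupplierD: 3 records, 160.17 total cost, 249.00 avg stock
  SupplierE: 1 records, 57.04 total cost, 93.00 avg stock
  SupplierF: 3 records, 100.06 total cost, 267.67 avg stock
  SupplierG: 4 records, 148.75 total cost, 179.00 avg stock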